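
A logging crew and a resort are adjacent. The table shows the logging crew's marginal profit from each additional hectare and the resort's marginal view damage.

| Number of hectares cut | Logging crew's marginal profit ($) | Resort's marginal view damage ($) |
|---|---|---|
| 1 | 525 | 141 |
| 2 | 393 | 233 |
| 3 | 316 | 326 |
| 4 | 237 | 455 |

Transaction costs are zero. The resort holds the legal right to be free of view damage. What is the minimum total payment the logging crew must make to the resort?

Efficient level: marginal profit ≥ marginal view damage through level 2, so k* = 2.
With the resort holding the right, the logging crew must at least compensate total damage at k*: 141 + 233 = 374.

$374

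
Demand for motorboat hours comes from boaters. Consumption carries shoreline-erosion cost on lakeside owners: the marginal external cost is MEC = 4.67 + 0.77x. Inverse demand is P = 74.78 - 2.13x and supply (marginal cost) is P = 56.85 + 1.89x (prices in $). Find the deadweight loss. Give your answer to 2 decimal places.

DWL = $6.86

Market equilibrium (private): 56.85 + 1.89x = 74.78 - 2.13x → x_m = 4.4602.
Social marginal benefit = demand − MEC = 70.11 - 2.90x.
Set SMB = MC: 70.11 - 2.90x = 56.85 + 1.89x → x* = 2.7683.
The loss is the area between SMB and MC from x* to x_m; with linear curves that's a triangle of height MEC(x_m).
DWL = ½ × 1.6919 × 8.1044 = 6.8559.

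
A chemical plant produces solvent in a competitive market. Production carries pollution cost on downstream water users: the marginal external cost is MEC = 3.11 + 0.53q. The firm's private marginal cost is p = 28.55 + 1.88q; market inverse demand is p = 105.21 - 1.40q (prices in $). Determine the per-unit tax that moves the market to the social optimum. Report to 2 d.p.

Social marginal cost = private MC + MEC = 31.66 + 2.41q.
Set SMC = demand: 31.66 + 2.41q = 105.21 - 1.40q → q* = 19.3045.
The Pigouvian tax equals MEC at q*: 3.11 + 0.53×19.3045 = 13.3414.

tax = $13.34 per unit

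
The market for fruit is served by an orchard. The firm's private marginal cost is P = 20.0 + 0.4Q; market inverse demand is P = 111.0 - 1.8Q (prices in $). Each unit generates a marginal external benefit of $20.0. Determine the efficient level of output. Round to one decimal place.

Q* = 50.5

Social marginal cost = private MC − MEB = 0.0 + 0.4Q.
Set SMC = demand: 0.0 + 0.4Q = 111.0 - 1.8Q → Q* = 50.4545.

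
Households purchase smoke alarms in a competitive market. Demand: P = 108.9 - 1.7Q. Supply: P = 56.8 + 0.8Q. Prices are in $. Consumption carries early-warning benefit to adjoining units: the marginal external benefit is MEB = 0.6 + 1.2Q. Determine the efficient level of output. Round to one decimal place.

Social marginal benefit = demand + MEB = 109.5 - 0.5Q.
Set SMB = MC: 109.5 - 0.5Q = 56.8 + 0.8Q → Q* = 40.5385.

Q* = 40.5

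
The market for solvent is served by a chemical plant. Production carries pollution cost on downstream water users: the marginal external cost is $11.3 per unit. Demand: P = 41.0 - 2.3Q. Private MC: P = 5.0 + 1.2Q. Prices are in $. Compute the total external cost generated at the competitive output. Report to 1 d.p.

Market equilibrium (private): 5.0 + 1.2Q = 41.0 - 2.3Q → Q_m = 10.2857.
Total external cost = MEC × Q_m = 11.3 × 10.2857 = 116.2284.

$116.2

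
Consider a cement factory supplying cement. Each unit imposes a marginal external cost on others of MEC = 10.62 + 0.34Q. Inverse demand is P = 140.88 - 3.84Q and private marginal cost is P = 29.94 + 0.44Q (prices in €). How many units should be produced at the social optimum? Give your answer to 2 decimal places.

Social marginal cost = private MC + MEC = 40.56 + 0.78Q.
Set SMC = demand: 40.56 + 0.78Q = 140.88 - 3.84Q → Q* = 21.7143.

Q* = 21.71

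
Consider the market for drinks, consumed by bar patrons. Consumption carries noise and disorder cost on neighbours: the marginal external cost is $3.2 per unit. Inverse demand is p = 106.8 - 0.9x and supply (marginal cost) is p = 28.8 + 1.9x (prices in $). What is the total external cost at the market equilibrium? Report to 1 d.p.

Market equilibrium (private): 28.8 + 1.9x = 106.8 - 0.9x → x_m = 27.8571.
Total external cost = MEC × x_m = 3.2 × 27.8571 = 89.1427.

$89.1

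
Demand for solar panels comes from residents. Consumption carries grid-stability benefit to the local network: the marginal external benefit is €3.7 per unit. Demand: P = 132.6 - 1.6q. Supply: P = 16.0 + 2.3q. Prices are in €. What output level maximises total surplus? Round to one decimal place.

Social marginal benefit = demand + MEB = 136.3 - 1.6q.
Set SMB = MC: 136.3 - 1.6q = 16.0 + 2.3q → q* = 30.8462.

q* = 30.8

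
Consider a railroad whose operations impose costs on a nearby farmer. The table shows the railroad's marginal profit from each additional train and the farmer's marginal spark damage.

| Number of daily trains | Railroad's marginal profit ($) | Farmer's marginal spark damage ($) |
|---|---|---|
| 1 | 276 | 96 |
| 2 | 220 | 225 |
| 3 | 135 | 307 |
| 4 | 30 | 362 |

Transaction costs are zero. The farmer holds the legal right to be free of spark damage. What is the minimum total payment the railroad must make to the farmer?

$96

Efficient level: marginal profit ≥ marginal spark damage through level 1, so k* = 1.
With the farmer holding the right, the railroad must at least compensate total damage at k*: 96 = 96.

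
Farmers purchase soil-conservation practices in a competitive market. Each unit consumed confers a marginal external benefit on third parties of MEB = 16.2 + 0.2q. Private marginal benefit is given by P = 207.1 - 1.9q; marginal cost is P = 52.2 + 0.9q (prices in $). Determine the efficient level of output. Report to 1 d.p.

q* = 65.8

Social marginal benefit = demand + MEB = 223.3 - 1.7q.
Set SMB = MC: 223.3 - 1.7q = 52.2 + 0.9q → q* = 65.8077.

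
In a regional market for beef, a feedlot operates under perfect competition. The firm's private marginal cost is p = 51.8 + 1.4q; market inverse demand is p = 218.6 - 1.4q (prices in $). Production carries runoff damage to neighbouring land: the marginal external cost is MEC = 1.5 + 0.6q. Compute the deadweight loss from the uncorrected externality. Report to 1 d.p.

DWL = $204.0

Market equilibrium (private): 51.8 + 1.4q = 218.6 - 1.4q → q_m = 59.5714.
Social marginal cost = private MC + MEC = 53.3 + 2.0q.
Set SMC = demand: 53.3 + 2.0q = 218.6 - 1.4q → q* = 48.6176.
Between q* and q_m the wedge SMC − demand runs linearly from 0 to MEC(q_m), so the loss is a triangle.
DWL = ½ × 10.9538 × 37.2429 = 203.9756.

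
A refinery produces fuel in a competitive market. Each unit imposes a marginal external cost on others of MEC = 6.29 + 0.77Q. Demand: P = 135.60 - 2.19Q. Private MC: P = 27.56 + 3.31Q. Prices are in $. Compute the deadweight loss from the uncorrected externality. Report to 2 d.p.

DWL = $36.57

Market equilibrium (private): 27.56 + 3.31Q = 135.60 - 2.19Q → Q_m = 19.6436.
Social marginal cost = private MC + MEC = 33.85 + 4.08Q.
Set SMC = demand: 33.85 + 4.08Q = 135.60 - 2.19Q → Q* = 16.2281.
Between Q* and Q_m the wedge SMC − demand runs linearly from 0 to MEC(Q_m), so the loss is a triangle.
DWL = ½ × 3.4155 × 21.4156 = 36.5725.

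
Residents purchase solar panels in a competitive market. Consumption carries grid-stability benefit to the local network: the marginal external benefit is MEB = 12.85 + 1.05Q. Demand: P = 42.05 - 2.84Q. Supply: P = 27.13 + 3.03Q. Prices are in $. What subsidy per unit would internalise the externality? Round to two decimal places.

subsidy = $18.90 per unit

Social marginal benefit = demand + MEB = 54.90 - 1.79Q.
Set SMB = MC: 54.90 - 1.79Q = 27.13 + 3.03Q → Q* = 5.7614.
The Pigouvian subsidy equals MEB at Q*: 12.85 + 1.05×5.7614 = 18.8995.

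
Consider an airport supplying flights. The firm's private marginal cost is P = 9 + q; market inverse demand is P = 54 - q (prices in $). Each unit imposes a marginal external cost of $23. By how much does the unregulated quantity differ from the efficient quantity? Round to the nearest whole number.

12 units

Market equilibrium (private): 9 + q = 54 - q → q_m = 22.5000.
Social marginal cost = private MC + MEC = 32 + q.
Set SMC = demand: 32 + q = 54 - q → q* = 11.0000.
Gap = |22.5000 − 11.0000| = 11.5000.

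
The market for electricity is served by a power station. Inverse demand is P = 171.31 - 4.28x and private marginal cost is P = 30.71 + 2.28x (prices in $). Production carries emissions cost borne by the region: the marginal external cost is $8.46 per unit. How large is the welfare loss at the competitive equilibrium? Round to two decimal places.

Market equilibrium (private): 30.71 + 2.28x = 171.31 - 4.28x → x_m = 21.4329.
Social marginal cost = private MC + MEC = 39.17 + 2.28x.
Set SMC = demand: 39.17 + 2.28x = 171.31 - 4.28x → x* = 20.1433.
The welfare-loss triangle has base |x_m − x*| and height MEC(x_m) (the vertical gap between SMC and demand is zero at x* and MEC at x_m).
DWL = ½ × 1.2896 × 8.4600 = 5.4550.

DWL = $5.46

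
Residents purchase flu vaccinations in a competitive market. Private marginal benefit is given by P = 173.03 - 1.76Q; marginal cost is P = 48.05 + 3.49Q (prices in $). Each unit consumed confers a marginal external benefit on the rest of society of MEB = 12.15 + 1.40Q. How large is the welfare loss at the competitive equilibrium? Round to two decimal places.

Market equilibrium (private): 48.05 + 3.49Q = 173.03 - 1.76Q → Q_m = 23.8057.
Social marginal benefit = demand + MEB = 185.18 - 0.36Q.
Set SMB = MC: 185.18 - 0.36Q = 48.05 + 3.49Q → Q* = 35.6182.
Height of the DWL triangle at Q_m is SMB(Q_m) − MC(Q_m) = MEB(Q_m) = 45.4780.
DWL = ½ × 11.8125 × 45.4780 = 268.6044.

DWL = $268.60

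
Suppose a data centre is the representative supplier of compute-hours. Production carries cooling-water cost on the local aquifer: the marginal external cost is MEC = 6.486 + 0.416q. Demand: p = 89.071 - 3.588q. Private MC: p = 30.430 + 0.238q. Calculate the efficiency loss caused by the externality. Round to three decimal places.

DWL = 19.499

Market equilibrium (private): 30.430 + 0.238q = 89.071 - 3.588q → q_m = 15.3270.
Social marginal cost = private MC + MEC = 36.916 + 0.654q.
Set SMC = demand: 36.916 + 0.654q = 89.071 - 3.588q → q* = 12.2949.
The welfare-loss triangle has base |q_m − q*| and height MEC(q_m) (the vertical gap between SMC and demand is zero at q* and MEC at q_m).
DWL = ½ × 3.0321 × 12.8620 = 19.4994.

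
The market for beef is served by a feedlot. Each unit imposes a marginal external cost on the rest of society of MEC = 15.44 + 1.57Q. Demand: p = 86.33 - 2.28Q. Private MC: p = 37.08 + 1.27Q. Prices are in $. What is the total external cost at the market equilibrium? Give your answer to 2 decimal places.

$365.29

Market equilibrium (private): 37.08 + 1.27Q = 86.33 - 2.28Q → Q_m = 13.8732.
Total external cost = ∫₀^{Q_m} (15.44 + 1.57Q) dQ = 15.44×13.8732 + ½×1.57×13.8732² = 365.2878.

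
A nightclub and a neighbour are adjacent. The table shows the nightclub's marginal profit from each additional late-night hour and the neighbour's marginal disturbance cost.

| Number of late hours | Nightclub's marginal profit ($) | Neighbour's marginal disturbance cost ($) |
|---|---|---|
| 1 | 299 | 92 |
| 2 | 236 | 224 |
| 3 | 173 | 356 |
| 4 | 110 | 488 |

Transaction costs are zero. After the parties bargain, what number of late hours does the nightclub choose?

Bargaining reaches the level where marginal profit last exceeds marginal disturbance cost.
That holds through level 2 (236 ≥ 224) but not at 3 (173 < 356).

2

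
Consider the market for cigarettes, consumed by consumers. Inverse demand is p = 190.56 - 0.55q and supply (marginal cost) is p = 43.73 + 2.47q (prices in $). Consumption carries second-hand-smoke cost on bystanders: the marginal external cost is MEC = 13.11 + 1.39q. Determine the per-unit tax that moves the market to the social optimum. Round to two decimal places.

tax = $55.26 per unit

Social marginal benefit = demand − MEC = 177.45 - 1.94q.
Set SMB = MC: 177.45 - 1.94q = 43.73 + 2.47q → q* = 30.3220.
The Pigouvian tax equals MEC at q*: 13.11 + 1.39×30.3220 = 55.2576.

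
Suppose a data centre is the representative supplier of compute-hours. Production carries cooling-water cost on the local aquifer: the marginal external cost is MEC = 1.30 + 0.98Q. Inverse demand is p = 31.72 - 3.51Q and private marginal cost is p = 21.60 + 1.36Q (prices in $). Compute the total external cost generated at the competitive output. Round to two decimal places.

Market equilibrium (private): 21.60 + 1.36Q = 31.72 - 3.51Q → Q_m = 2.0780.
Total external cost = ∫₀^{Q_m} (1.30 + 0.98Q) dQ = 1.30×2.0780 + ½×0.98×2.0780² = 4.8173.

$4.82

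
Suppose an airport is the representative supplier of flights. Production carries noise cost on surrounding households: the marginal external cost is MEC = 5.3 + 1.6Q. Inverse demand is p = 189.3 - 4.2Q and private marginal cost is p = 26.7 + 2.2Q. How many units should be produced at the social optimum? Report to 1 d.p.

Q* = 19.7

Social marginal cost = private MC + MEC = 32.0 + 3.8Q.
Set SMC = demand: 32.0 + 3.8Q = 189.3 - 4.2Q → Q* = 19.6625.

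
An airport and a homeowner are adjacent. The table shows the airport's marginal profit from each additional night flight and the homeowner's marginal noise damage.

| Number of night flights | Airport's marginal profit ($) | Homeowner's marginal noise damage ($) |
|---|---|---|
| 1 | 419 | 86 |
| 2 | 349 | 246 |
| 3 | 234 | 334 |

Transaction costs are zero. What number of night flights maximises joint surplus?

2

Bargaining reaches the level where marginal profit last exceeds marginal noise damage.
That holds through level 2 (349 ≥ 246) but not at 3 (234 < 334).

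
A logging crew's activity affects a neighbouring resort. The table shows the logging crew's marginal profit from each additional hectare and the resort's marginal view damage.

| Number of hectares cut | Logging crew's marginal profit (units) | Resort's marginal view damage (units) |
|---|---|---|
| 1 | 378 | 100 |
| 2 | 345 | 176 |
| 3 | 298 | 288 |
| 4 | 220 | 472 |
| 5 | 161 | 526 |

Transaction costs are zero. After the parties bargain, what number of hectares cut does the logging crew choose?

Bargaining reaches the level where marginal profit last exceeds marginal view damage.
That holds through level 3 (298 ≥ 288) but not at 4 (220 < 472).

3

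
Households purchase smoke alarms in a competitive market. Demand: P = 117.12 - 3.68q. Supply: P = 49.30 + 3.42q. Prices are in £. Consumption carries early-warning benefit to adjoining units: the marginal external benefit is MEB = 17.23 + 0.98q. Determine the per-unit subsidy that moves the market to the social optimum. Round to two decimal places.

Social marginal benefit = demand + MEB = 134.35 - 2.70q.
Set SMB = MC: 134.35 - 2.70q = 49.30 + 3.42q → q* = 13.8971.
The Pigouvian subsidy equals MEB at q*: 17.23 + 0.98×13.8971 = 30.8492.

subsidy = £30.85 per unit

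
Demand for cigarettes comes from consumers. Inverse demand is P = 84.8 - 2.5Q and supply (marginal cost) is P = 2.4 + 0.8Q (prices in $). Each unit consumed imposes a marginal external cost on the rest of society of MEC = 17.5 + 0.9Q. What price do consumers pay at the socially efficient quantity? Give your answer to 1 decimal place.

P = $46.2

Social marginal benefit = demand − MEC = 67.3 - 3.4Q.
Set SMB = MC: 67.3 - 3.4Q = 2.4 + 0.8Q → Q* = 15.4524.
Consumer price on the demand curve at Q*: 84.8 − 2.5×15.4524 = 46.1690.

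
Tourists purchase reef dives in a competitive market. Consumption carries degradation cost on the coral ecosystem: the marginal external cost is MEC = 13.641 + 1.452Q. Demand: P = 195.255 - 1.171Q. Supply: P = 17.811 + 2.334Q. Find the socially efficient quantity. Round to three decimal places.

Q* = 33.045

Social marginal benefit = demand − MEC = 181.614 - 2.623Q.
Set SMB = MC: 181.614 - 2.623Q = 17.811 + 2.334Q → Q* = 33.0448.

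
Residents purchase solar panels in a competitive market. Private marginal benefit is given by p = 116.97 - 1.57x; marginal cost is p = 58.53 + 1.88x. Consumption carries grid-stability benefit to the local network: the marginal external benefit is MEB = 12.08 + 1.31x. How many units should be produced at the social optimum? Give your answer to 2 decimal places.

x* = 32.95

Social marginal benefit = demand + MEB = 129.05 - 0.26x.
Set SMB = MC: 129.05 - 0.26x = 58.53 + 1.88x → x* = 32.9533.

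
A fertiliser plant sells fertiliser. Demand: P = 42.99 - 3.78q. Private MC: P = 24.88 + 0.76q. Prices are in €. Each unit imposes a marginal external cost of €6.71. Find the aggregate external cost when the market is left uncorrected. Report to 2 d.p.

€26.77

Market equilibrium (private): 24.88 + 0.76q = 42.99 - 3.78q → q_m = 3.9890.
Total external cost = MEC × q_m = 6.71 × 3.9890 = 26.7662.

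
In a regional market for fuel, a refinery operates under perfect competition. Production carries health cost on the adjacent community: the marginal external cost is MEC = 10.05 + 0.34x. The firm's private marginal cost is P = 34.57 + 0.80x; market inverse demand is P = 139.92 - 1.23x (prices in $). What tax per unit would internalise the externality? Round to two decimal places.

Social marginal cost = private MC + MEC = 44.62 + 1.14x.
Set SMC = demand: 44.62 + 1.14x = 139.92 - 1.23x → x* = 40.2110.
The Pigouvian tax equals MEC at x*: 10.05 + 0.34×40.2110 = 23.7217.

tax = $23.72 per unit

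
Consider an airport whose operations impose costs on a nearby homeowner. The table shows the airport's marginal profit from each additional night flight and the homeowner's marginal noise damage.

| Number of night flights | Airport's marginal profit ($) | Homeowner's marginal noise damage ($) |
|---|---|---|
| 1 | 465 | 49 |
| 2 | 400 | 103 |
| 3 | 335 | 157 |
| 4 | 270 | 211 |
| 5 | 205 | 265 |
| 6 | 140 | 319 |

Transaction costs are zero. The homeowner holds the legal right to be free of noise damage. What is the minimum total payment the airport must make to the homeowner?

Efficient level: marginal profit ≥ marginal noise damage through level 4, so k* = 4.
With the homeowner holding the right, the airport must at least compensate total damage at k*: 49 + 103 + 157 + 211 = 520.

$520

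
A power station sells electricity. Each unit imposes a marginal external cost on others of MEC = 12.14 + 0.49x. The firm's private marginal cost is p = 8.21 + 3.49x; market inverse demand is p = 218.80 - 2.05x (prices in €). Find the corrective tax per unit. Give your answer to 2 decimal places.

tax = €28.27 per unit

Social marginal cost = private MC + MEC = 20.35 + 3.98x.
Set SMC = demand: 20.35 + 3.98x = 218.80 - 2.05x → x* = 32.9104.
The Pigouvian tax equals MEC at x*: 12.14 + 0.49×32.9104 = 28.2661.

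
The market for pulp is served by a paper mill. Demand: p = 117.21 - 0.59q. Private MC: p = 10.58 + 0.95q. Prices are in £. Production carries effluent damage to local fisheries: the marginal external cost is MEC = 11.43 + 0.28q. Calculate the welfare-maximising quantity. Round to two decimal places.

Social marginal cost = private MC + MEC = 22.01 + 1.23q.
Set SMC = demand: 22.01 + 1.23q = 117.21 - 0.59q → q* = 52.3077.

q* = 52.31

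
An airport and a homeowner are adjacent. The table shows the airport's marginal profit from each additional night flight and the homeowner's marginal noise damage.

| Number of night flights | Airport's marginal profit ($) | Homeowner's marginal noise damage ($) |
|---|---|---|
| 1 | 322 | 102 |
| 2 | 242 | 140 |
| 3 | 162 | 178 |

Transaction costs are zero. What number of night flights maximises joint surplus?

Bargaining reaches the level where marginal profit last exceeds marginal noise damage.
That holds through level 2 (242 ≥ 140) but not at 3 (162 < 178).

2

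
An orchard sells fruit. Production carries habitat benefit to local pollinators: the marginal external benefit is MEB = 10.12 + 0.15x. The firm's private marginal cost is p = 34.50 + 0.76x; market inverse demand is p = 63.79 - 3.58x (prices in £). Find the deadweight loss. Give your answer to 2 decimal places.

DWL = £14.79

Market equilibrium (private): 34.50 + 0.76x = 63.79 - 3.58x → x_m = 6.7488.
Social marginal cost = private MC − MEB = 24.38 + 0.61x.
Set SMC = demand: 24.38 + 0.61x = 63.79 - 3.58x → x* = 9.4057.
The loss is the area between SMC and demand from x* to x_m; with linear curves that's a triangle of height MEB(x_m).
DWL = ½ × 2.6569 × 11.1323 = 14.7887.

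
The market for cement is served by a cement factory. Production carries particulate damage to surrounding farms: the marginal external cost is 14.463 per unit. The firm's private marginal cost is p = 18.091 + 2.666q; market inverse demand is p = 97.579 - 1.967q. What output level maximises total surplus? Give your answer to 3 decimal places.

Social marginal cost = private MC + MEC = 32.554 + 2.666q.
Set SMC = demand: 32.554 + 2.666q = 97.579 - 1.967q → q* = 14.0352.

q* = 14.035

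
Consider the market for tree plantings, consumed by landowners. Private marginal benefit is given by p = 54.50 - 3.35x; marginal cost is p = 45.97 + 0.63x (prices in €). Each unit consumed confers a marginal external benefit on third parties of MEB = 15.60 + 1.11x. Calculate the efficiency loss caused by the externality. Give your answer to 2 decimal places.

DWL = €56.31

Market equilibrium (private): 45.97 + 0.63x = 54.50 - 3.35x → x_m = 2.1432.
Social marginal benefit = demand + MEB = 70.10 - 2.24x.
Set SMB = MC: 70.10 - 2.24x = 45.97 + 0.63x → x* = 8.4077.
The welfare-loss triangle has base |x_m − x*| and height MEB(x_m) (the vertical gap between SMB and MC is zero at x* and MEB at x_m).
DWL = ½ × 6.2645 × 17.9790 = 56.3147.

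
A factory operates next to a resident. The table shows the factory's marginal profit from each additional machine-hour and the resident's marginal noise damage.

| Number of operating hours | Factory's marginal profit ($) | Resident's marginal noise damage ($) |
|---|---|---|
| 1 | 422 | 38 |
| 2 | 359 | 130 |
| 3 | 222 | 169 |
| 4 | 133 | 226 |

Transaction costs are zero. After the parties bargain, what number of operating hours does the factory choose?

3

Bargaining reaches the level where marginal profit last exceeds marginal noise damage.
That holds through level 3 (222 ≥ 169) but not at 4 (133 < 226).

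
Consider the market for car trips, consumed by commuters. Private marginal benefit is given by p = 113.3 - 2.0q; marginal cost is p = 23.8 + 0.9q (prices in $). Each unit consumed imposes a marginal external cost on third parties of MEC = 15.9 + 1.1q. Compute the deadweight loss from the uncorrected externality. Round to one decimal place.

Market equilibrium (private): 23.8 + 0.9q = 113.3 - 2.0q → q_m = 30.8621.
Social marginal benefit = demand − MEC = 97.4 - 3.1q.
Set SMB = MC: 97.4 - 3.1q = 23.8 + 0.9q → q* = 18.4000.
The loss is the area between SMB and MC from q* to q_m; with linear curves that's a triangle of height MEC(q_m).
DWL = ½ × 12.4621 × 49.8483 = 310.6072.

DWL = $310.6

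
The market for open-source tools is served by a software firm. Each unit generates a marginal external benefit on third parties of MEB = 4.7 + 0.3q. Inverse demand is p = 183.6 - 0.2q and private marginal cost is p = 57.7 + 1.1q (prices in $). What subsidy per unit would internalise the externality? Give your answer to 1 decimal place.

Social marginal cost = private MC − MEB = 53.0 + 0.8q.
Set SMC = demand: 53.0 + 0.8q = 183.6 - 0.2q → q* = 130.6000.
The Pigouvian subsidy equals MEB at q*: 4.7 + 0.3×130.6000 = 43.8800.

subsidy = $43.9 per unit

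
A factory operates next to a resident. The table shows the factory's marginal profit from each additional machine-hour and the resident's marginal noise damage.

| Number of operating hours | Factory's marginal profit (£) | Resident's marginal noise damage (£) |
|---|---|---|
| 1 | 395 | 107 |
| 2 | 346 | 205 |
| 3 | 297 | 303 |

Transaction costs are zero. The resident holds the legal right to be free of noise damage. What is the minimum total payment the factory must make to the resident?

Efficient level: marginal profit ≥ marginal noise damage through level 2, so k* = 2.
With the resident holding the right, the factory must at least compensate total damage at k*: 107 + 205 = 312.

£312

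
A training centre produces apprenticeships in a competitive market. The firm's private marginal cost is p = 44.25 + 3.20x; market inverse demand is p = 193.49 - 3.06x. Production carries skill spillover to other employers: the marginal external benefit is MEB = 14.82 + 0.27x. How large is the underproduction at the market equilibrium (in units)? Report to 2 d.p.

Market equilibrium (private): 44.25 + 3.20x = 193.49 - 3.06x → x_m = 23.8403.
Social marginal cost = private MC − MEB = 29.43 + 2.93x.
Set SMC = demand: 29.43 + 2.93x = 193.49 - 3.06x → x* = 27.3890.
Gap = |23.8403 − 27.3890| = 3.5487.

3.55 units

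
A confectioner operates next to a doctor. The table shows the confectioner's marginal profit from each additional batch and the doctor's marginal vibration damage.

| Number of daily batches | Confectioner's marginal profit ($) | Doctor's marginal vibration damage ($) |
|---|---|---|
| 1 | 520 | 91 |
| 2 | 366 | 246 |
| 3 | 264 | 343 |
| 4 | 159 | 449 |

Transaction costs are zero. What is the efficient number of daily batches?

2

Bargaining reaches the level where marginal profit last exceeds marginal vibration damage.
That holds through level 2 (366 ≥ 246) but not at 3 (264 < 343).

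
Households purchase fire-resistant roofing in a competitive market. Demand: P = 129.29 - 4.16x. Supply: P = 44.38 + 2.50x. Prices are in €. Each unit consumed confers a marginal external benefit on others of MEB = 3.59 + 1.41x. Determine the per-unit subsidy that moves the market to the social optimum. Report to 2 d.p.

subsidy = €27.36 per unit

Social marginal benefit = demand + MEB = 132.88 - 2.75x.
Set SMB = MC: 132.88 - 2.75x = 44.38 + 2.50x → x* = 16.8571.
The Pigouvian subsidy equals MEB at x*: 3.59 + 1.41×16.8571 = 27.3585.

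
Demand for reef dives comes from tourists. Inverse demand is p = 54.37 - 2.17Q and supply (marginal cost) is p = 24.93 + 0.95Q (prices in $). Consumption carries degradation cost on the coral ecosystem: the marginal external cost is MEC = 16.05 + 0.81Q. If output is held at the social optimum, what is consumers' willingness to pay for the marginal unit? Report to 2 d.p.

P = $46.98

Social marginal benefit = demand − MEC = 38.32 - 2.98Q.
Set SMB = MC: 38.32 - 2.98Q = 24.93 + 0.95Q → Q* = 3.4071.
Consumer price on the demand curve at Q*: 54.37 − 2.17×3.4071 = 46.9766.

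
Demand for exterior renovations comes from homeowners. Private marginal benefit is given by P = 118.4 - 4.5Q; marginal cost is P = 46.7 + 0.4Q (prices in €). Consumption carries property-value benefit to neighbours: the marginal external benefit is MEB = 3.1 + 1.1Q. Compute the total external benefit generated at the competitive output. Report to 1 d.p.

€163.1

Market equilibrium (private): 46.7 + 0.4Q = 118.4 - 4.5Q → Q_m = 14.6327.
Total external benefit = ∫₀^{Q_m} (3.1 + 1.1Q) dQ = 3.1×14.6327 + ½×1.1×14.6327² = 163.1251.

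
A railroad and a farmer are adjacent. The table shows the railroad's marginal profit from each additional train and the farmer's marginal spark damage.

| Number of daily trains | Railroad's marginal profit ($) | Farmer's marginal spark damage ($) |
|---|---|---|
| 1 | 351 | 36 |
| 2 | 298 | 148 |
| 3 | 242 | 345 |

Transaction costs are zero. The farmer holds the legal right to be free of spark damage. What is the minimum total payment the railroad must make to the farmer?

$184

Efficient level: marginal profit ≥ marginal spark damage through level 2, so k* = 2.
With the farmer holding the right, the railroad must at least compensate total damage at k*: 36 + 148 = 184.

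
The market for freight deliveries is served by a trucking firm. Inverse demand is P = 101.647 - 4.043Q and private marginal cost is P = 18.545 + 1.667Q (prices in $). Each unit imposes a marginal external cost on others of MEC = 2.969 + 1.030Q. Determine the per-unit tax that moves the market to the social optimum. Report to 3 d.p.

Social marginal cost = private MC + MEC = 21.514 + 2.697Q.
Set SMC = demand: 21.514 + 2.697Q = 101.647 - 4.043Q → Q* = 11.8892.
The Pigouvian tax equals MEC at Q*: 2.969 + 1.030×11.8892 = 15.2149.

tax = $15.215 per unit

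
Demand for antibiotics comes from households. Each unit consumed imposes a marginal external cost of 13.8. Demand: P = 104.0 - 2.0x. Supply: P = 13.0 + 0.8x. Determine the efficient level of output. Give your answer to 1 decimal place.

Social marginal benefit = demand − MEC = 90.2 - 2.0x.
Set SMB = MC: 90.2 - 2.0x = 13.0 + 0.8x → x* = 27.5714.

x* = 27.6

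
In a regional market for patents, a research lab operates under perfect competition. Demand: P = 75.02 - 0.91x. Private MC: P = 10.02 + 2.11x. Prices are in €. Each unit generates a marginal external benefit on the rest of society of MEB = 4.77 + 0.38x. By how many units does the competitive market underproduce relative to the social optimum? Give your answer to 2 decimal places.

4.90 units

Market equilibrium (private): 10.02 + 2.11x = 75.02 - 0.91x → x_m = 21.5232.
Social marginal cost = private MC − MEB = 5.25 + 1.73x.
Set SMC = demand: 5.25 + 1.73x = 75.02 - 0.91x → x* = 26.4280.
Gap = |21.5232 − 26.4280| = 4.9048.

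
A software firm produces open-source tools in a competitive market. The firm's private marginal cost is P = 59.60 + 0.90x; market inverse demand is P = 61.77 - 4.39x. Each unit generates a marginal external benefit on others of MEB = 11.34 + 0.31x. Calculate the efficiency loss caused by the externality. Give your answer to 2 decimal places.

DWL = 13.20

Market equilibrium (private): 59.60 + 0.90x = 61.77 - 4.39x → x_m = 0.4102.
Social marginal cost = private MC − MEB = 48.26 + 0.59x.
Set SMC = demand: 48.26 + 0.59x = 61.77 - 4.39x → x* = 2.7129.
The loss is the area between SMC and demand from x* to x_m; with linear curves that's a triangle of height MEB(x_m).
DWL = ½ × 2.3027 × 11.4672 = 13.2028.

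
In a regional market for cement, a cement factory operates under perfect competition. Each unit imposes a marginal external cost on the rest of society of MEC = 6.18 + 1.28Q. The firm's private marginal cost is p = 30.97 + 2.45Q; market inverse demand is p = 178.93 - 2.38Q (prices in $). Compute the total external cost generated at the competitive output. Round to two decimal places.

$789.90

Market equilibrium (private): 30.97 + 2.45Q = 178.93 - 2.38Q → Q_m = 30.6335.
Total external cost = ∫₀^{Q_m} (6.18 + 1.28Q) dQ = 6.18×30.6335 + ½×1.28×30.6335² = 789.8983.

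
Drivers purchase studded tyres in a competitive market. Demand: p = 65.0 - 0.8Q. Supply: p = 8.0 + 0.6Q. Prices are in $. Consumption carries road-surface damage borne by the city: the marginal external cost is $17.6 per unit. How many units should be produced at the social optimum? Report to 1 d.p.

Social marginal benefit = demand − MEC = 47.4 - 0.8Q.
Set SMB = MC: 47.4 - 0.8Q = 8.0 + 0.6Q → Q* = 28.1429.

Q* = 28.1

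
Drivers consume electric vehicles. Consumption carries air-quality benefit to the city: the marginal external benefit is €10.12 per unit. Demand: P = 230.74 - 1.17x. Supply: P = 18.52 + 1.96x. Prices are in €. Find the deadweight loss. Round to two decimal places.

DWL = €16.36

Market equilibrium (private): 18.52 + 1.96x = 230.74 - 1.17x → x_m = 67.8019.
Social marginal benefit = demand + MEB = 240.86 - 1.17x.
Set SMB = MC: 240.86 - 1.17x = 18.52 + 1.96x → x* = 71.0351.
The welfare-loss triangle has base |x_m − x*| and height MEB(x_m) (the vertical gap between SMB and MC is zero at x* and MEB at x_m).
DWL = ½ × 3.2332 × 10.1200 = 16.3600.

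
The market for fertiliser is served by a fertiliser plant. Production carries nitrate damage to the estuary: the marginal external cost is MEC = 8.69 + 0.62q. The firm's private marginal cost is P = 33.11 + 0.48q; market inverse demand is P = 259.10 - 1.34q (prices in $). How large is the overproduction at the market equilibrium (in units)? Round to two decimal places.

35.11 units

Market equilibrium (private): 33.11 + 0.48q = 259.10 - 1.34q → q_m = 124.1703.
Social marginal cost = private MC + MEC = 41.80 + 1.10q.
Set SMC = demand: 41.80 + 1.10q = 259.10 - 1.34q → q* = 89.0574.
Gap = |124.1703 − 89.0574| = 35.1129.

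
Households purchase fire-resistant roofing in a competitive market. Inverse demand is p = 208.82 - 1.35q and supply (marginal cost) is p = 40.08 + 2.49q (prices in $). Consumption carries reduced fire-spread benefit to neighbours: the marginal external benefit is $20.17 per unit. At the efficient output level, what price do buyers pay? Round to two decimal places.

P = $142.41

Social marginal benefit = demand + MEB = 228.99 - 1.35q.
Set SMB = MC: 228.99 - 1.35q = 40.08 + 2.49q → q* = 49.1953.
Consumer price on the demand curve at q*: 208.82 − 1.35×49.1953 = 142.4063.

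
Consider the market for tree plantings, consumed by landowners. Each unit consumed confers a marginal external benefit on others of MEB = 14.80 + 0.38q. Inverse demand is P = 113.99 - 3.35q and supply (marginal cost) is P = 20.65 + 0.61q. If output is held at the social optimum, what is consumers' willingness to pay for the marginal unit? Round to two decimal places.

Social marginal benefit = demand + MEB = 128.79 - 2.97q.
Set SMB = MC: 128.79 - 2.97q = 20.65 + 0.61q → q* = 30.2067.
Consumer price on the demand curve at q*: 113.99 − 3.35×30.2067 = 12.7976.

P = 12.80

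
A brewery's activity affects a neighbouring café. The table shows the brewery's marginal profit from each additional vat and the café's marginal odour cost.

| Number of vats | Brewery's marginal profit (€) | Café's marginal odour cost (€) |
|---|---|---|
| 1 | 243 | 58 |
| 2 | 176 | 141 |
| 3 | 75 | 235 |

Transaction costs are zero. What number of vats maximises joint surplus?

Bargaining reaches the level where marginal profit last exceeds marginal odour cost.
That holds through level 2 (176 ≥ 141) but not at 3 (75 < 235).

2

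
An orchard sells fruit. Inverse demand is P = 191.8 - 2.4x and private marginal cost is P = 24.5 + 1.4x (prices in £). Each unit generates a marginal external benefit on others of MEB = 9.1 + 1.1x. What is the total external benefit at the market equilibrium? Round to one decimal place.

£1466.7

Market equilibrium (private): 24.5 + 1.4x = 191.8 - 2.4x → x_m = 44.0263.
Total external benefit = ∫₀^{x_m} (9.1 + 1.1x) dx = 9.1×44.0263 + ½×1.1×44.0263² = 1466.7126.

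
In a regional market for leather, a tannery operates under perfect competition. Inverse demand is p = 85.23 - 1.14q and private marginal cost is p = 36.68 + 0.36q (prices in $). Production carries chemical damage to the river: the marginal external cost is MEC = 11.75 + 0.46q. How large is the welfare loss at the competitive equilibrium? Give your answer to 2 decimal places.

DWL = $181.03

Market equilibrium (private): 36.68 + 0.36q = 85.23 - 1.14q → q_m = 32.3667.
Social marginal cost = private MC + MEC = 48.43 + 0.82q.
Set SMC = demand: 48.43 + 0.82q = 85.23 - 1.14q → q* = 18.7755.
The loss is the area between SMC and demand from q* to q_m; with linear curves that's a triangle of height MEC(q_m).
DWL = ½ × 13.5912 × 26.6387 = 181.0259.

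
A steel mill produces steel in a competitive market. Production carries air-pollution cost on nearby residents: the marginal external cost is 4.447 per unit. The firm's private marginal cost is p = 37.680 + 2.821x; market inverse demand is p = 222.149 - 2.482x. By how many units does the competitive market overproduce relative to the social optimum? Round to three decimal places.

0.839 units

Market equilibrium (private): 37.680 + 2.821x = 222.149 - 2.482x → x_m = 34.7858.
Social marginal cost = private MC + MEC = 42.127 + 2.821x.
Set SMC = demand: 42.127 + 2.821x = 222.149 - 2.482x → x* = 33.9472.
Gap = |34.7858 − 33.9472| = 0.8386.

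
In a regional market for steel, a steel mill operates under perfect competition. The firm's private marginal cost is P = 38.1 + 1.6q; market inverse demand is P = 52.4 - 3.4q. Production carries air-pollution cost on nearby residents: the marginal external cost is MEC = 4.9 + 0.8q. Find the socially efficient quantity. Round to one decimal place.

q* = 1.6

Social marginal cost = private MC + MEC = 43.0 + 2.4q.
Set SMC = demand: 43.0 + 2.4q = 52.4 - 3.4q → q* = 1.6207.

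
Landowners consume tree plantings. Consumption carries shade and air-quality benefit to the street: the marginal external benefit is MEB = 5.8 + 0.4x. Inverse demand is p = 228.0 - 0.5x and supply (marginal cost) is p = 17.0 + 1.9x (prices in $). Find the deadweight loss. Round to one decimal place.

DWL = $419.6

Market equilibrium (private): 17.0 + 1.9x = 228.0 - 0.5x → x_m = 87.9167.
Social marginal benefit = demand + MEB = 233.8 - 0.1x.
Set SMB = MC: 233.8 - 0.1x = 17.0 + 1.9x → x* = 108.4000.
The welfare-loss triangle has base |x_m − x*| and height MEB(x_m) (the vertical gap between SMB and MC is zero at x* and MEB at x_m).
DWL = ½ × 20.4833 × 40.9667 = 419.5666.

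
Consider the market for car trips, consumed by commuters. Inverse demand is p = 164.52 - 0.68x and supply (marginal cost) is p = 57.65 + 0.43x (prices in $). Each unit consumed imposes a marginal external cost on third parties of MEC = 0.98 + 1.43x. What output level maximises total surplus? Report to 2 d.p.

x* = 41.69

Social marginal benefit = demand − MEC = 163.54 - 2.11x.
Set SMB = MC: 163.54 - 2.11x = 57.65 + 0.43x → x* = 41.6890.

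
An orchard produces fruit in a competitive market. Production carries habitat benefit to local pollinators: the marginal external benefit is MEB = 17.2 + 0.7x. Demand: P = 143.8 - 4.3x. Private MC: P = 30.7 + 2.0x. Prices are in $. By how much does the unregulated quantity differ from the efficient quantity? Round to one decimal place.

5.3 units

Market equilibrium (private): 30.7 + 2.0x = 143.8 - 4.3x → x_m = 17.9524.
Social marginal cost = private MC − MEB = 13.5 + 1.3x.
Set SMC = demand: 13.5 + 1.3x = 143.8 - 4.3x → x* = 23.2679.
Gap = |17.9524 − 23.2679| = 5.3155.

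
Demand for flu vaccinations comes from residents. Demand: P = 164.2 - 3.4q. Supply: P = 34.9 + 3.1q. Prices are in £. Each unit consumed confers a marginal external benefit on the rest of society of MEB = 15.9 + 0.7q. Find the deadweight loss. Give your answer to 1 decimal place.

DWL = £76.7

Market equilibrium (private): 34.9 + 3.1q = 164.2 - 3.4q → q_m = 19.8923.
Social marginal benefit = demand + MEB = 180.1 - 2.7q.
Set SMB = MC: 180.1 - 2.7q = 34.9 + 3.1q → q* = 25.0345.
The welfare-loss triangle has base |q_m − q*| and height MEB(q_m) (the vertical gap between SMB and MC is zero at q* and MEB at q_m).
DWL = ½ × 5.1422 × 29.8246 = 76.6820.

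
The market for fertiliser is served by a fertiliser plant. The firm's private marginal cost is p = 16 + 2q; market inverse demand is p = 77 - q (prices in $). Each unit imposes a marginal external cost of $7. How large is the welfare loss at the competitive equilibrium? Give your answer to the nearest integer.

Market equilibrium (private): 16 + 2q = 77 - q → q_m = 20.3333.
Social marginal cost = private MC + MEC = 23 + 2q.
Set SMC = demand: 23 + 2q = 77 - q → q* = 18.0000.
Height of the DWL triangle at q_m is SMC(q_m) − demand(q_m) = MEC(q_m) = 7.0000.
DWL = ½ × 2.3333 × 7.0000 = 8.1666.

DWL = $8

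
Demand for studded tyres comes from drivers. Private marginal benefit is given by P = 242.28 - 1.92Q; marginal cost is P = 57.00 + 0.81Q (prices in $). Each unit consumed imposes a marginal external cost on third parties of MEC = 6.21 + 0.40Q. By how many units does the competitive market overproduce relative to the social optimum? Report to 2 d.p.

Market equilibrium (private): 57.00 + 0.81Q = 242.28 - 1.92Q → Q_m = 67.8681.
Social marginal benefit = demand − MEC = 236.07 - 2.32Q.
Set SMB = MC: 236.07 - 2.32Q = 57.00 + 0.81Q → Q* = 57.2109.
Gap = |67.8681 − 57.2109| = 10.6572.

10.66 units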